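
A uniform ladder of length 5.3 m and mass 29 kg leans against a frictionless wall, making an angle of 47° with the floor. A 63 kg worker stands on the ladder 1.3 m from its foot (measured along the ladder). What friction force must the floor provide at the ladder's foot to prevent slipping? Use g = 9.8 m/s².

f ≈ 274 N

Choose the foot of the ladder as the axis so the floor normal and friction both act there and drop out.
Ladder weight 29×9.8 = 284.2 N acts at 2.65 m along the ladder; its horizontal arm is 2.65·cos47° = 1.807 m → τ = 513.5 N·m clockwise.
Worker: 63×9.8 = 617.4 N at 1.3 m → arm 0.8866 m → τ = 547.4 N·m clockwise.
Wall normal N acts horizontally at the top; its moment arm is the height L sinθ = 5.3·sin47° = 3.876 m, counterclockwise.
For rotational equilibrium, N × 3.876 = 1061, so N = 274 N.
ΣFx = 0: friction at the foot balances the wall's push, so f = N_wall = 274 N.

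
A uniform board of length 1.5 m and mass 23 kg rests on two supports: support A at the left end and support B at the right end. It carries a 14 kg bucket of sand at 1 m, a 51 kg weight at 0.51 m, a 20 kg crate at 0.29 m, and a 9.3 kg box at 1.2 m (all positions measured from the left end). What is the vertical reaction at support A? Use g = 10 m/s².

Sum moments about support B (its reaction then has zero moment arm).
Beam weight: 23 × 10 = 230 N down at 0.75 m → arm 0.75 m, τ = 230 × 0.75 = 172.5 N·m counterclockwise.
Bucket of sand: 14 × 10 = 140 N down at 1 m → arm 0.5 m, τ = 140 × 0.5 = 70 N·m counterclockwise.
Weight: 51 × 10 = 510 N down at 0.51 m → arm 0.99 m, τ = 510 × 0.99 = 504.9 N·m counterclockwise.
Crate: 20 × 10 = 200 N down at 0.29 m → arm 1.21 m, τ = 200 × 1.21 = 242 N·m counterclockwise.
Box: 9.3 × 10 = 93 N down at 1.2 m → arm 0.3 m, τ = 93 × 0.3 = 27.9 N·m counterclockwise.
Net load moment about support B = 1017 N·m counterclockwise.
Reaction R at support A is upward at 0 m, arm 1.5 m → moment R × 1.5 clockwise.
Στ = 0 ⇒ R × 1.5 = 1017 ⇒ R = 678 N.

R_A ≈ 678 N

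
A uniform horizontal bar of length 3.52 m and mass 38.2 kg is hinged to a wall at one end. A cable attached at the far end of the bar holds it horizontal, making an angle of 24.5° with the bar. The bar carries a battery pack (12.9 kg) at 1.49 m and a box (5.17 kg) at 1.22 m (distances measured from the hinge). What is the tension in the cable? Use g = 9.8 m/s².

T ≈ 623 N

Take moments about the hinge.
Beam weight: 38.2 × 9.8 = 374.4 N down at 1.76 m → arm 1.76 m, τ = 374.4 × 1.76 = 658.9 N·m clockwise.
Battery pack: 12.9 × 9.8 = 126.4 N down at 1.49 m → arm 1.49 m, τ = 126.4 × 1.49 = 188.3 N·m clockwise.
Box: 5.17 × 9.8 = 50.67 N down at 1.22 m → arm 1.22 m, τ = 50.67 × 1.22 = 61.82 N·m clockwise.
Total clockwise load moment = 909 N·m.
The cable tension T acts at 3.52 m; only its component perpendicular to the bar, T sinθ, produces torque. sin 24.5° = 0.4147.
Στ = 0 ⇒ T × 3.52 × 0.4147 = 909 ⇒ T = 909 / 1.46 = 623 N.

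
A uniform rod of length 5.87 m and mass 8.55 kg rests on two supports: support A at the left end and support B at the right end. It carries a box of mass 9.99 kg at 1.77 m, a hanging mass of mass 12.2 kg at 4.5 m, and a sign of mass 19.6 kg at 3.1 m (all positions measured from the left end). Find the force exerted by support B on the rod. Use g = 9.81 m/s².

R_B ≈ 265 N

Choose support A as the axis so its reaction then has zero moment arm.
Beam weight: 8.55 × 9.81 = 83.88 N down at 2.935 m → arm 2.935 m, τ = 83.88 × 2.935 = 246.2 N·m clockwise.
Box: 9.99 × 9.81 = 98 N down at 1.77 m → arm 1.77 m, τ = 98 × 1.77 = 173.5 N·m clockwise.
Hanging mass: 12.2 × 9.81 = 119.7 N down at 4.5 m → arm 4.5 m, τ = 119.7 × 4.5 = 538.6 N·m clockwise.
Sign: 19.6 × 9.81 = 192.3 N down at 3.1 m → arm 3.1 m, τ = 192.3 × 3.1 = 596.1 N·m clockwise.
Net load moment about support A = 1554 N·m clockwise.
Reaction R at support B is upward at 5.87 m, arm 5.87 m → moment R × 5.87 counterclockwise.
Balancing moments: R × 5.87 = 1554, giving R = 265 N.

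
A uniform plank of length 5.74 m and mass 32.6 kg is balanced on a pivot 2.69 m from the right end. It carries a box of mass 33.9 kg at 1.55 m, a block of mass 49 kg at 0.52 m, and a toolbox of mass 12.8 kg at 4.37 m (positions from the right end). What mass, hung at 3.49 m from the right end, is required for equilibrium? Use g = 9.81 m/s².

m ≈ 147 kg

About the pivot (at 2.69 m from the right end):
Beam weight: 32.6 × 9.81 = 319.8 N down at 2.87 m → arm 0.18 m, τ = 319.8 × 0.18 = 57.56 N·m counterclockwise.
Box: 33.9 × 9.81 = 332.6 N down at 1.55 m → arm 1.14 m, τ = 332.6 × 1.14 = 379.2 N·m clockwise.
Block: 49 × 9.81 = 480.7 N down at 0.52 m → arm 2.17 m, τ = 480.7 × 2.17 = 1043 N·m clockwise.
Toolbox: 12.8 × 9.81 = 125.6 N down at 4.37 m → arm 1.68 m, τ = 125.6 × 1.68 = 211 N·m counterclockwise.
Net moment of known loads = 1154 N·m clockwise.
An unknown mass m at 3.49 m has arm 0.8 m; its moment is m·g·0.8 counterclockwise.
Setting net torque to zero: m × 9.81 × 0.8 = 1154 → m = 1154 / (9.81 × 0.8) = 147 kg.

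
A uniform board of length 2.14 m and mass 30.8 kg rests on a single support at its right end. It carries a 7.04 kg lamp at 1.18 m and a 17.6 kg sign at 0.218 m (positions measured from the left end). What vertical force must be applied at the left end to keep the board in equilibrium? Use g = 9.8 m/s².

Sum moments about the right end (the unknown pivot reaction has zero arm there).
Beam weight: 30.8 × 9.8 = 301.8 N down at 1.07 m → arm 1.07 m, τ = 301.8 × 1.07 = 322.9 N·m counterclockwise.
Lamp: 7.04 × 9.8 = 68.99 N down at 1.18 m → arm 0.96 m, τ = 68.99 × 0.96 = 66.23 N·m counterclockwise.
Sign: 17.6 × 9.8 = 172.5 N down at 0.218 m → arm 1.922 m, τ = 172.5 × 1.922 = 331.5 N·m counterclockwise.
Net moment of the loads = 720.6 N·m counterclockwise.
The upward force F acts at the left end, arm 2.14 m, giving F × 2.14 clockwise.
Balancing moments: F × 2.14 = 720.6, giving F = 720.6 / 2.14 = 337 N.

F ≈ 337 N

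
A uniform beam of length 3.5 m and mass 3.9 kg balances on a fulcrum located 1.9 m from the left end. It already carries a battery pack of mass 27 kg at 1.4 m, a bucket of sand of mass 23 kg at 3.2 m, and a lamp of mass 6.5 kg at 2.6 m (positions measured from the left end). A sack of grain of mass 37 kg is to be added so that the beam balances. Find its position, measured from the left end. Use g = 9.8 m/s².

x ≈ 1.35 m from the left end

Sum moments about the fulcrum (at 1.9 m from the left end) (the support reaction has zero arm there).
Beam weight: 3.9 × 9.8 = 38.22 N down at 1.75 m → arm 0.15 m, τ = 38.22 × 0.15 = 5.733 N·m counterclockwise.
Battery pack: 27 × 9.8 = 264.6 N down at 1.4 m → arm 0.5 m, τ = 264.6 × 0.5 = 132.3 N·m counterclockwise.
Bucket of sand: 23 × 9.8 = 225.4 N down at 3.2 m → arm 1.3 m, τ = 225.4 × 1.3 = 293 N·m clockwise.
Lamp: 6.5 × 9.8 = 63.7 N down at 2.6 m → arm 0.7 m, τ = 63.7 × 0.7 = 44.59 N·m clockwise.
Net moment of existing loads = 199.6 N·m clockwise.
The sack of grain weighs 37 × 9.8 = 362.6 N and must supply an equal counterclockwise moment, so its lever arm about the fulcrum is 199.6 / 362.6 = 0.55 m.
That puts it at 1.9 − 0.55 = 1.35 m from the left end.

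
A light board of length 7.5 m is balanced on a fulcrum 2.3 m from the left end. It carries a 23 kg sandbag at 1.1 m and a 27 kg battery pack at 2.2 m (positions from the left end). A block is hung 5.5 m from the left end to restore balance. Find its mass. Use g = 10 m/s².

m ≈ 9.47 kg

Choose the fulcrum (at 2.3 m from the left end) as the axis so the support reaction has zero arm there.
Sandbag: 23 × 10 = 230 N down at 1.1 m → arm 1.2 m, τ = 230 × 1.2 = 276 N·m counterclockwise.
Battery pack: 27 × 10 = 270 N down at 2.2 m → arm 0.1 m, τ = 270 × 0.1 = 27 N·m counterclockwise.
Net moment of known loads = 303 N·m counterclockwise.
An unknown mass m at 5.5 m has arm 3.2 m; its moment is m·g·3.2 clockwise.
Στ = 0 ⇒ m × 10 × 3.2 = 303 ⇒ m = 303 / (10 × 3.2) = 9.47 kg.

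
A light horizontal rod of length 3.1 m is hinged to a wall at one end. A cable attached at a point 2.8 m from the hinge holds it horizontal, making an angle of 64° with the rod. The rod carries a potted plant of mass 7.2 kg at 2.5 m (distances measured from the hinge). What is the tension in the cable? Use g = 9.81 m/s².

T ≈ 70.2 N

Take moments about the hinge.
Potted plant: 7.2 × 9.81 = 70.63 N down at 2.5 m → arm 2.5 m, τ = 70.63 × 2.5 = 176.6 N·m clockwise.
Total clockwise load moment = 176.6 N·m.
The cable tension T acts at 2.8 m; only its component perpendicular to the rod, T sinθ, produces torque. sin 64° = 0.8988.
Balancing moments: T × 2.8 × 0.8988 = 176.6, giving T = 176.6 / 2.517 = 70.2 N.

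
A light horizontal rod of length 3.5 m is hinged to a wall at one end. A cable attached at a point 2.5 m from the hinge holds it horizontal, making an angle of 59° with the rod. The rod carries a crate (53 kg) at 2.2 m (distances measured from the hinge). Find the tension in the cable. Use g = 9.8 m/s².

T ≈ 533 N

Sum moments about the hinge (the unknown hinge reaction has zero arm there).
Crate: 53 × 9.8 = 519.4 N down at 2.2 m → arm 2.2 m, τ = 519.4 × 2.2 = 1143 N·m clockwise.
Total clockwise load moment = 1143 N·m.
The cable tension T acts at 2.5 m; only its component perpendicular to the rod, T sinθ, produces torque. sin 59° = 0.8572.
Setting net torque to zero: T × 2.5 × 0.8572 = 1143 → T = 1143 / 2.143 = 533 N.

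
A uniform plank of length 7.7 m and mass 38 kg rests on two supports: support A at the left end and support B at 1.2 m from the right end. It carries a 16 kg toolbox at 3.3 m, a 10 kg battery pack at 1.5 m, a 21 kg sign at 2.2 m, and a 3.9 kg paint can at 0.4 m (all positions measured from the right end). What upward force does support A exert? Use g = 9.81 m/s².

R_A ≈ 234 N

Take moments about support B.
Beam weight: 38 × 9.81 = 372.8 N down at 3.85 m → arm 2.65 m, τ = 372.8 × 2.65 = 987.9 N·m counterclockwise.
Toolbox: 16 × 9.81 = 157 N down at 3.3 m → arm 2.1 m, τ = 157 × 2.1 = 329.7 N·m counterclockwise.
Battery pack: 10 × 9.81 = 98.1 N down at 1.5 m → arm 0.3 m, τ = 98.1 × 0.3 = 29.43 N·m counterclockwise.
Sign: 21 × 9.81 = 206 N down at 2.2 m → arm 1 m, τ = 206 × 1 = 206 N·m counterclockwise.
Paint can: 3.9 × 9.81 = 38.26 N down at 0.4 m → arm 0.8 m, τ = 38.26 × 0.8 = 30.61 N·m clockwise.
Net load moment about support B = 1522 N·m counterclockwise.
Reaction R at support A is upward at 7.7 m, arm 6.5 m → moment R × 6.5 clockwise.
For rotational equilibrium, R × 6.5 = 1522, so R = 234 N.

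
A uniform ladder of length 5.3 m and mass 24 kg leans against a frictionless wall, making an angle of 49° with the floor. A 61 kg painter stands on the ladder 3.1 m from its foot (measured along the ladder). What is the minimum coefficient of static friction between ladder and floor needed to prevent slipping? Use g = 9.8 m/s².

μ_min ≈ 0.488

Choose the foot of the ladder as the axis so the floor normal and friction both act there and drop out.
Ladder weight 24×9.8 = 235.2 N acts at 2.65 m along the ladder; its horizontal arm is 2.65·cos49° = 1.739 m → τ = 409 N·m clockwise.
Painter: 61×9.8 = 597.8 N at 3.1 m → arm 2.034 m → τ = 1216 N·m clockwise.
Wall normal N acts horizontally at the top; its moment arm is the height L sinθ = 5.3·sin49° = 4 m, counterclockwise.
Balancing moments: N × 4 = 1625, giving N = 406.2 N.
ΣFx = 0 ⇒ f = N_wall = 406.2 N. ΣFy = 0 ⇒ N_floor = 833 N.
μ_min = f / N_floor = 406.2 / 833 = 0.488.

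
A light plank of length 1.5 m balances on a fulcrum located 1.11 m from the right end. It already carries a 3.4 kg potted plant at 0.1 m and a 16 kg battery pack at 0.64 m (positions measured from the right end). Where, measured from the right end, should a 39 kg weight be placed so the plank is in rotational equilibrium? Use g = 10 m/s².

About the fulcrum (at 1.11 m from the right end):
Potted plant: 3.4 × 10 = 34 N down at 0.1 m → arm 1.01 m, τ = 34 × 1.01 = 34.34 N·m clockwise.
Battery pack: 16 × 10 = 160 N down at 0.64 m → arm 0.47 m, τ = 160 × 0.47 = 75.2 N·m clockwise.
Net moment of existing loads = 109.5 N·m clockwise.
The weight weighs 39 × 10 = 390 N and must supply an equal counterclockwise moment, so its lever arm about the fulcrum is 109.5 / 390 = 0.281 m.
That puts it at 1.11 + 0.281 = 1.39 m from the right end.

x ≈ 1.39 m from the right end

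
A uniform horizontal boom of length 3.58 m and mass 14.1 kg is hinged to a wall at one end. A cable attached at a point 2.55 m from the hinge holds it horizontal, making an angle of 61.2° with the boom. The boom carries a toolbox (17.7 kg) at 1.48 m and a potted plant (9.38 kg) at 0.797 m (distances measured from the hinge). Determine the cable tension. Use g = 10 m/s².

Sum moments about the hinge (the unknown hinge reaction has zero arm there).
Beam weight: 14.1 × 10 = 141 N down at 1.79 m → arm 1.79 m, τ = 141 × 1.79 = 252.4 N·m clockwise.
Toolbox: 17.7 × 10 = 177 N down at 1.48 m → arm 1.48 m, τ = 177 × 1.48 = 262 N·m clockwise.
Potted plant: 9.38 × 10 = 93.8 N down at 0.797 m → arm 0.797 m, τ = 93.8 × 0.797 = 74.76 N·m clockwise.
Total clockwise load moment = 589.2 N·m.
The cable tension T acts at 2.55 m; only its component perpendicular to the boom, T sinθ, produces torque. sin 61.2° = 0.8763.
For rotational equilibrium, T × 2.55 × 0.8763 = 589.2, so T = 589.2 / 2.235 = 264 N.

T ≈ 264 N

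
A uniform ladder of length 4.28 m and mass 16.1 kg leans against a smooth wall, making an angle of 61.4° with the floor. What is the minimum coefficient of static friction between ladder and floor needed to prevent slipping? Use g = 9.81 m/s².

μ_min ≈ 0.273

Choose the foot of the ladder as the axis so the floor normal and friction both act there and drop out.
Ladder weight 16.1×9.81 = 157.9 N acts at 2.14 m along the ladder; its horizontal arm is 2.14·cos61.4° = 1.024 m → τ = 161.7 N·m clockwise.
Wall normal N acts horizontally at the top; its moment arm is the height L sinθ = 4.28·sin61.4° = 3.758 m, counterclockwise.
Balancing moments: N × 3.758 = 161.7, giving N = 43.03 N.
ΣFx = 0 ⇒ f = N_wall = 43.03 N. ΣFy = 0 ⇒ N_floor = 157.9 N.
μ_min = f / N_floor = 43.03 / 157.9 = 0.273.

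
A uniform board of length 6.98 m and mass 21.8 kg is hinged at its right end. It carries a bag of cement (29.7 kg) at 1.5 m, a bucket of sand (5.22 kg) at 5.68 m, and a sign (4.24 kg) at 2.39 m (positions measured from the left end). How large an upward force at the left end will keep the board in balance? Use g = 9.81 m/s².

Sum moments about the right end (the unknown pivot reaction has zero arm there).
Beam weight: 21.8 × 9.81 = 213.9 N down at 3.49 m → arm 3.49 m, τ = 213.9 × 3.49 = 746.5 N·m counterclockwise.
Bag of cement: 29.7 × 9.81 = 291.4 N down at 1.5 m → arm 5.48 m, τ = 291.4 × 5.48 = 1597 N·m counterclockwise.
Bucket of sand: 5.22 × 9.81 = 51.21 N down at 5.68 m → arm 1.3 m, τ = 51.21 × 1.3 = 66.57 N·m counterclockwise.
Sign: 4.24 × 9.81 = 41.59 N down at 2.39 m → arm 4.59 m, τ = 41.59 × 4.59 = 190.9 N·m counterclockwise.
Net moment of the loads = 2601 N·m counterclockwise.
The upward force F acts at the left end, arm 6.98 m, giving F × 6.98 clockwise.
Balancing moments: F × 6.98 = 2601, giving F = 2601 / 6.98 = 373 N.

F ≈ 373 N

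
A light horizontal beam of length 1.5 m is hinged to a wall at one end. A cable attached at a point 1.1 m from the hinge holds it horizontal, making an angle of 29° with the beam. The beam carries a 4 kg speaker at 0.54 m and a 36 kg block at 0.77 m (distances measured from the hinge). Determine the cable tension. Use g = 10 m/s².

T ≈ 560 N

Choose the hinge as the axis so the unknown hinge reaction has zero arm there.
Speaker: 4 × 10 = 40 N down at 0.54 m → arm 0.54 m, τ = 40 × 0.54 = 21.6 N·m clockwise.
Block: 36 × 10 = 360 N down at 0.77 m → arm 0.77 m, τ = 360 × 0.77 = 277.2 N·m clockwise.
Total clockwise load moment = 298.8 N·m.
The cable tension T acts at 1.1 m; only its component perpendicular to the beam, T sinθ, produces torque. sin 29° = 0.4848.
Setting net torque to zero: T × 1.1 × 0.4848 = 298.8 → T = 298.8 / 0.5333 = 560 N.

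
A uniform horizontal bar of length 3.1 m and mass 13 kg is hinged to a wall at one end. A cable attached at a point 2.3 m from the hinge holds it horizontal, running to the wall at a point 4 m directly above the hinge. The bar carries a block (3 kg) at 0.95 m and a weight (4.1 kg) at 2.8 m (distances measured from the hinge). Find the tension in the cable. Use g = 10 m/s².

T ≈ 173 N

Sum moments about the hinge (the unknown hinge reaction has zero arm there).
Beam weight: 13 × 10 = 130 N down at 1.55 m → arm 1.55 m, τ = 130 × 1.55 = 201.5 N·m clockwise.
Block: 3 × 10 = 30 N down at 0.95 m → arm 0.95 m, τ = 30 × 0.95 = 28.5 N·m clockwise.
Weight: 4.1 × 10 = 41 N down at 2.8 m → arm 2.8 m, τ = 41 × 2.8 = 114.8 N·m clockwise.
Total clockwise load moment = 344.8 N·m.
The cable tension T acts at 2.3 m; only its component perpendicular to the bar, T sinθ, produces torque. sinθ = h/√(h²+d²) = 4/√(4²+2.3²) = 0.8669.
Balancing moments: T × 2.3 × 0.8669 = 344.8, giving T = 344.8 / 1.994 = 173 N.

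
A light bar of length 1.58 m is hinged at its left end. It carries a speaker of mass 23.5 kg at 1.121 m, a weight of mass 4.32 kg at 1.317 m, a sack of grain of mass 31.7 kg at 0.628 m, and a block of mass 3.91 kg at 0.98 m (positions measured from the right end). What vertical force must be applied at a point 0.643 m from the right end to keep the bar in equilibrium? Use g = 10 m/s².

Taking torques about the left end:
Speaker: 23.5 × 10 = 235 N down at 1.121 m → arm 0.459 m, τ = 235 × 0.459 = 107.9 N·m clockwise.
Weight: 4.32 × 10 = 43.2 N down at 1.317 m → arm 0.263 m, τ = 43.2 × 0.263 = 11.36 N·m clockwise.
Sack of grain: 31.7 × 10 = 317 N down at 0.628 m → arm 0.952 m, τ = 317 × 0.952 = 301.8 N·m clockwise.
Block: 3.91 × 10 = 39.1 N down at 0.98 m → arm 0.6 m, τ = 39.1 × 0.6 = 23.46 N·m clockwise.
Net moment of the loads = 444.5 N·m clockwise.
The upward force F acts at a point 0.643 m from the right end, arm 0.937 m, giving F × 0.937 counterclockwise.
For rotational equilibrium, F × 0.937 = 444.5, so F = 444.5 / 0.937 = 474 N.

F ≈ 474 N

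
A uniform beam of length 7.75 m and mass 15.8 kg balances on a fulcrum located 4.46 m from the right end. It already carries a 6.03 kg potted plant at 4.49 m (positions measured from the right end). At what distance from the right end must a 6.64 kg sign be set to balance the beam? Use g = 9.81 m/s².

Take moments about the fulcrum (at 4.46 m from the right end).
Beam weight: 15.8 × 9.81 = 155 N down at 3.875 m → arm 0.585 m, τ = 155 × 0.585 = 90.67 N·m clockwise.
Potted plant: 6.03 × 9.81 = 59.15 N down at 4.49 m → arm 0.03 m, τ = 59.15 × 0.03 = 1.774 N·m counterclockwise.
Net moment of existing loads = 88.9 N·m clockwise.
The sign weighs 6.64 × 9.81 = 65.14 N and must supply an equal counterclockwise moment, so its lever arm about the fulcrum is 88.9 / 65.14 = 1.36 m.
That puts it at 4.46 + 1.36 = 5.82 m from the right end.

x ≈ 5.82 m from the right end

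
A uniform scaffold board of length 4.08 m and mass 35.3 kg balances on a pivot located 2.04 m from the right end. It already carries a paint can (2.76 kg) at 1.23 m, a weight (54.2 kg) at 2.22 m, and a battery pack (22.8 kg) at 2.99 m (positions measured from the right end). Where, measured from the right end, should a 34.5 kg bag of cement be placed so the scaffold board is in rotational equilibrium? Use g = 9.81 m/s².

x ≈ 1.19 m from the right end

Taking torques about the pivot (at 2.04 m from the right end):
Beam weight: acts at the pivot, moment arm 0 → no torque.
Paint can: 2.76 × 9.81 = 27.08 N down at 1.23 m → arm 0.81 m, τ = 27.08 × 0.81 = 21.93 N·m clockwise.
Weight: 54.2 × 9.81 = 531.7 N down at 2.22 m → arm 0.18 m, τ = 531.7 × 0.18 = 95.71 N·m counterclockwise.
Battery pack: 22.8 × 9.81 = 223.7 N down at 2.99 m → arm 0.95 m, τ = 223.7 × 0.95 = 212.5 N·m counterclockwise.
Net moment of existing loads = 286.3 N·m counterclockwise.
The bag of cement weighs 34.5 × 9.81 = 338.4 N and must supply an equal clockwise moment, so its lever arm about the pivot is 286.3 / 338.4 = 0.846 m.
That puts it at 2.04 − 0.846 = 1.19 m from the right end.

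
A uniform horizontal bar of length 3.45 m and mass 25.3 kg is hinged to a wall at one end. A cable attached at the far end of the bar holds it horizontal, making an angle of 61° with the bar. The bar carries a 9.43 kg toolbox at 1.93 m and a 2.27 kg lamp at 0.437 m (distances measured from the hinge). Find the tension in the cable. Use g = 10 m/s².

T ≈ 208 N

Choose the hinge as the axis so the unknown hinge reaction has zero arm there.
Beam weight: 25.3 × 10 = 253 N down at 1.725 m → arm 1.725 m, τ = 253 × 1.725 = 436.4 N·m clockwise.
Toolbox: 9.43 × 10 = 94.3 N down at 1.93 m → arm 1.93 m, τ = 94.3 × 1.93 = 182 N·m clockwise.
Lamp: 2.27 × 10 = 22.7 N down at 0.437 m → arm 0.437 m, τ = 22.7 × 0.437 = 9.92 N·m clockwise.
Total clockwise load moment = 628.3 N·m.
The cable tension T acts at 3.45 m; only its component perpendicular to the bar, T sinθ, produces torque. sin 61° = 0.8746.
Setting net torque to zero: T × 3.45 × 0.8746 = 628.3 → T = 628.3 / 3.017 = 208 N.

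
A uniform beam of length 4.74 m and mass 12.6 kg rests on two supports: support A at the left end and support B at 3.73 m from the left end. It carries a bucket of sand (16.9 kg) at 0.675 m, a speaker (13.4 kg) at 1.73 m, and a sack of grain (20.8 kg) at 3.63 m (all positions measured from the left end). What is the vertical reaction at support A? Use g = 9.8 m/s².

Take moments about support B.
Beam weight: 12.6 × 9.8 = 123.5 N down at 2.37 m → arm 1.36 m, τ = 123.5 × 1.36 = 168 N·m counterclockwise.
Bucket of sand: 16.9 × 9.8 = 165.6 N down at 0.675 m → arm 3.055 m, τ = 165.6 × 3.055 = 505.9 N·m counterclockwise.
Speaker: 13.4 × 9.8 = 131.3 N down at 1.73 m → arm 2 m, τ = 131.3 × 2 = 262.6 N·m counterclockwise.
Sack of grain: 20.8 × 9.8 = 203.8 N down at 3.63 m → arm 0.1 m, τ = 203.8 × 0.1 = 20.38 N·m counterclockwise.
Net load moment about support B = 956.9 N·m counterclockwise.
Reaction R at support A is upward at 0 m, arm 3.73 m → moment R × 3.73 clockwise.
Setting net torque to zero: R × 3.73 = 956.9 → R = 257 N.

R_A ≈ 257 N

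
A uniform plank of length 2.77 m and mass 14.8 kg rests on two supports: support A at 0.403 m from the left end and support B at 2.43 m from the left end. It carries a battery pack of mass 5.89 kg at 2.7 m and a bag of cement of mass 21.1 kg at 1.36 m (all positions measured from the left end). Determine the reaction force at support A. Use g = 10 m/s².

Taking torques about support B:
Beam weight: 14.8 × 10 = 148 N down at 1.385 m → arm 1.045 m, τ = 148 × 1.045 = 154.7 N·m counterclockwise.
Battery pack: 5.89 × 10 = 58.9 N down at 2.7 m → arm 0.27 m, τ = 58.9 × 0.27 = 15.9 N·m clockwise.
Bag of cement: 21.1 × 10 = 211 N down at 1.36 m → arm 1.07 m, τ = 211 × 1.07 = 225.8 N·m counterclockwise.
Net load moment about support B = 364.6 N·m counterclockwise.
Reaction R at support A is upward at 0.403 m, arm 2.027 m → moment R × 2.027 clockwise.
For rotational equilibrium, R × 2.027 = 364.6, so R = 180 N.

R_A ≈ 180 N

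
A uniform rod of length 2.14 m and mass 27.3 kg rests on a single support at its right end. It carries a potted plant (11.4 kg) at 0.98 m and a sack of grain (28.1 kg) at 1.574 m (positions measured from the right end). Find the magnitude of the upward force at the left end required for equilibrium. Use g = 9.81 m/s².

F ≈ 388 N

Taking torques about the right end:
Beam weight: 27.3 × 9.81 = 267.8 N down at 1.07 m → arm 1.07 m, τ = 267.8 × 1.07 = 286.5 N·m counterclockwise.
Potted plant: 11.4 × 9.81 = 111.8 N down at 0.98 m → arm 0.98 m, τ = 111.8 × 0.98 = 109.6 N·m counterclockwise.
Sack of grain: 28.1 × 9.81 = 275.7 N down at 1.574 m → arm 1.574 m, τ = 275.7 × 1.574 = 434 N·m counterclockwise.
Net moment of the loads = 830.1 N·m counterclockwise.
The upward force F acts at the left end, arm 2.14 m, giving F × 2.14 clockwise.
Setting net torque to zero: F × 2.14 = 830.1 → F = 830.1 / 2.14 = 388 N.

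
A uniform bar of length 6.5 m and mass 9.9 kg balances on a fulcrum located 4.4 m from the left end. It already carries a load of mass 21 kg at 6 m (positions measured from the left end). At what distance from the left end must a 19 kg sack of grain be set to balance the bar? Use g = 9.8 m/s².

Taking torques about the fulcrum (at 4.4 m from the left end):
Beam weight: 9.9 × 9.8 = 97.02 N down at 3.25 m → arm 1.15 m, τ = 97.02 × 1.15 = 111.6 N·m counterclockwise.
Load: 21 × 9.8 = 205.8 N down at 6 m → arm 1.6 m, τ = 205.8 × 1.6 = 329.3 N·m clockwise.
Net moment of existing loads = 217.7 N·m clockwise.
The sack of grain weighs 19 × 9.8 = 186.2 N and must supply an equal counterclockwise moment, so its lever arm about the fulcrum is 217.7 / 186.2 = 1.17 m.
That puts it at 4.4 − 1.17 = 3.23 m from the left end.

x ≈ 3.23 m from the left end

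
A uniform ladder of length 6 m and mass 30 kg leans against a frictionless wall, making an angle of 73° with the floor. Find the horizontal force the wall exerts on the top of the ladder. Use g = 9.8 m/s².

N_wall ≈ 44.9 N

Sum moments about the foot of the ladder (the floor normal and friction both act there and drop out).
Ladder weight 30×9.8 = 294 N acts at 3 m along the ladder; its horizontal arm is 3·cos73° = 0.8771 m → τ = 257.9 N·m clockwise.
Wall normal N acts horizontally at the top; its moment arm is the height L sinθ = 6·sin73° = 5.738 m, counterclockwise.
For rotational equilibrium, N × 5.738 = 257.9, so N = 44.9 N.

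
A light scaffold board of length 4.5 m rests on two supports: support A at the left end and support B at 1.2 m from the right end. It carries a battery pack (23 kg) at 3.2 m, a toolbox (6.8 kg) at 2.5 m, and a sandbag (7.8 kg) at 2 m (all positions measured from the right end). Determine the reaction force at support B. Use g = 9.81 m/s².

Taking torques about support A:
Battery pack: 23 × 9.81 = 225.6 N down at 3.2 m → arm 1.3 m, τ = 225.6 × 1.3 = 293.3 N·m clockwise.
Toolbox: 6.8 × 9.81 = 66.71 N down at 2.5 m → arm 2 m, τ = 66.71 × 2 = 133.4 N·m clockwise.
Sandbag: 7.8 × 9.81 = 76.52 N down at 2 m → arm 2.5 m, τ = 76.52 × 2.5 = 191.3 N·m clockwise.
Net load moment about support A = 618 N·m clockwise.
Reaction R at support B is upward at 1.2 m, arm 3.3 m → moment R × 3.3 counterclockwise.
Setting net torque to zero: R × 3.3 = 618 → R = 187 N.

R_B ≈ 187 N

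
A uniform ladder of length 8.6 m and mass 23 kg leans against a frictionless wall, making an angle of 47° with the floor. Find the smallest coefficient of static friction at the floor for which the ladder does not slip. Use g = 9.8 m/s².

Sum moments about the foot of the ladder (the floor normal and friction both act there and drop out).
Ladder weight 23×9.8 = 225.4 N acts at 4.3 m along the ladder; its horizontal arm is 4.3·cos47° = 2.933 m → τ = 661.1 N·m clockwise.
Wall normal N acts horizontally at the top; its moment arm is the height L sinθ = 8.6·sin47° = 6.29 m, counterclockwise.
Στ = 0 ⇒ N × 6.29 = 661.1 ⇒ N = 105.1 N.
ΣFx = 0 ⇒ f = N_wall = 105.1 N. ΣFy = 0 ⇒ N_floor = 225.4 N.
μ_min = f / N_floor = 105.1 / 225.4 = 0.466.

μ_min ≈ 0.466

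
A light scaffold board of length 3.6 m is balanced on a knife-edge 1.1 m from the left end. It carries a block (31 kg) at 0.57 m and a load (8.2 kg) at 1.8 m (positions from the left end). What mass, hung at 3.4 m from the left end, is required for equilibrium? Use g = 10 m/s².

About the knife-edge (at 1.1 m from the left end):
Block: 31 × 10 = 310 N down at 0.57 m → arm 0.53 m, τ = 310 × 0.53 = 164.3 N·m counterclockwise.
Load: 8.2 × 10 = 82 N down at 1.8 m → arm 0.7 m, τ = 82 × 0.7 = 57.4 N·m clockwise.
Net moment of known loads = 106.9 N·m counterclockwise.
An unknown mass m at 3.4 m has arm 2.3 m; its moment is m·g·2.3 clockwise.
Στ = 0 ⇒ m × 10 × 2.3 = 106.9 ⇒ m = 106.9 / (10 × 2.3) = 4.65 kg.

m ≈ 4.65 kg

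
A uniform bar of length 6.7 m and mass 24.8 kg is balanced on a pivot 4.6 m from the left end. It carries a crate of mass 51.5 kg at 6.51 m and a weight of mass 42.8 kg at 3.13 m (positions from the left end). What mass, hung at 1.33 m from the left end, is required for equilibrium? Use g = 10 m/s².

m ≈ 1.36 kg

About the pivot (at 4.6 m from the left end):
Beam weight: 24.8 × 10 = 248 N down at 3.35 m → arm 1.25 m, τ = 248 × 1.25 = 310 N·m counterclockwise.
Crate: 51.5 × 10 = 515 N down at 6.51 m → arm 1.91 m, τ = 515 × 1.91 = 983.6 N·m clockwise.
Weight: 42.8 × 10 = 428 N down at 3.13 m → arm 1.47 m, τ = 428 × 1.47 = 629.2 N·m counterclockwise.
Net moment of known loads = 44.4 N·m clockwise.
An unknown mass m at 1.33 m has arm 3.27 m; its moment is m·g·3.27 counterclockwise.
For rotational equilibrium, m × 10 × 3.27 = 44.4, so m = 44.4 / (10 × 3.27) = 1.36 kg.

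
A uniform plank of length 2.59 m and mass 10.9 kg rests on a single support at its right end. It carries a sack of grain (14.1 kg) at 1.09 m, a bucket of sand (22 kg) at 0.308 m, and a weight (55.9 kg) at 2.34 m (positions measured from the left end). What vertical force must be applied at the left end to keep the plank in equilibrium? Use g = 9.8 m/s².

Sum moments about the right end (the unknown pivot reaction has zero arm there).
Beam weight: 10.9 × 9.8 = 106.8 N down at 1.295 m → arm 1.295 m, τ = 106.8 × 1.295 = 138.3 N·m counterclockwise.
Sack of grain: 14.1 × 9.8 = 138.2 N down at 1.09 m → arm 1.5 m, τ = 138.2 × 1.5 = 207.3 N·m counterclockwise.
Bucket of sand: 22 × 9.8 = 215.6 N down at 0.308 m → arm 2.282 m, τ = 215.6 × 2.282 = 492 N·m counterclockwise.
Weight: 55.9 × 9.8 = 547.8 N down at 2.34 m → arm 0.25 m, τ = 547.8 × 0.25 = 136.9 N·m counterclockwise.
Net moment of the loads = 974.5 N·m counterclockwise.
The upward force F acts at the left end, arm 2.59 m, giving F × 2.59 clockwise.
Balancing moments: F × 2.59 = 974.5, giving F = 974.5 / 2.59 = 376 N.

F ≈ 376 N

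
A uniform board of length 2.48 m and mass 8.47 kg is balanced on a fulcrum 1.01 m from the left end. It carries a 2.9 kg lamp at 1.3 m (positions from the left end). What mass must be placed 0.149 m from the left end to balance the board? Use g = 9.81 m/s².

Take moments about the fulcrum (at 1.01 m from the left end).
Beam weight: 8.47 × 9.81 = 83.09 N down at 1.24 m → arm 0.23 m, τ = 83.09 × 0.23 = 19.11 N·m clockwise.
Lamp: 2.9 × 9.81 = 28.45 N down at 1.3 m → arm 0.29 m, τ = 28.45 × 0.29 = 8.25 N·m clockwise.
Net moment of known loads = 27.36 N·m clockwise.
An unknown mass m at 0.149 m has arm 0.861 m; its moment is m·g·0.861 counterclockwise.
For rotational equilibrium, m × 9.81 × 0.861 = 27.36, so m = 27.36 / (9.81 × 0.861) = 3.24 kg.

m ≈ 3.24 kg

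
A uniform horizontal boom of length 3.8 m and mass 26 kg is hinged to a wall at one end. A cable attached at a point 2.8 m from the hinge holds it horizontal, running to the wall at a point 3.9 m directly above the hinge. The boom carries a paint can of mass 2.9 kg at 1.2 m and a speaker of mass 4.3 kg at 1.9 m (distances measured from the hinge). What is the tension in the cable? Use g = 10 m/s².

T ≈ 268 N

Sum moments about the hinge (the unknown hinge reaction has zero arm there).
Beam weight: 26 × 10 = 260 N down at 1.9 m → arm 1.9 m, τ = 260 × 1.9 = 494 N·m clockwise.
Paint can: 2.9 × 10 = 29 N down at 1.2 m → arm 1.2 m, τ = 29 × 1.2 = 34.8 N·m clockwise.
Speaker: 4.3 × 10 = 43 N down at 1.9 m → arm 1.9 m, τ = 43 × 1.9 = 81.7 N·m clockwise.
Total clockwise load moment = 610.5 N·m.
The cable tension T acts at 2.8 m; only its component perpendicular to the boom, T sinθ, produces torque. sinθ = h/√(h²+d²) = 3.9/√(3.9²+2.8²) = 0.8123.
Στ = 0 ⇒ T × 2.8 × 0.8123 = 610.5 ⇒ T = 610.5 / 2.274 = 268 N.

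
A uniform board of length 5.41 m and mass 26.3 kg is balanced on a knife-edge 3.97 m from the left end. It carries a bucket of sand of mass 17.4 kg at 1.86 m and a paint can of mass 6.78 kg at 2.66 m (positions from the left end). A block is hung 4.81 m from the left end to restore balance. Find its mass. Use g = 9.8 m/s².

Choose the knife-edge (at 3.97 m from the left end) as the axis so the support reaction has zero arm there.
Beam weight: 26.3 × 9.8 = 257.7 N down at 2.705 m → arm 1.265 m, τ = 257.7 × 1.265 = 326 N·m counterclockwise.
Bucket of sand: 17.4 × 9.8 = 170.5 N down at 1.86 m → arm 2.11 m, τ = 170.5 × 2.11 = 359.8 N·m counterclockwise.
Paint can: 6.78 × 9.8 = 66.44 N down at 2.66 m → arm 1.31 m, τ = 66.44 × 1.31 = 87.04 N·m counterclockwise.
Net moment of known loads = 772.8 N·m counterclockwise.
An unknown mass m at 4.81 m has arm 0.84 m; its moment is m·g·0.84 clockwise.
Balancing moments: m × 9.8 × 0.84 = 772.8, giving m = 772.8 / (9.8 × 0.84) = 93.9 kg.

m ≈ 93.9 kg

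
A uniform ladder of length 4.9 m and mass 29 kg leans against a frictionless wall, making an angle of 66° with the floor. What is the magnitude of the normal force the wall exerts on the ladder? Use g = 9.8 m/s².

N_wall ≈ 63.3 N

About the foot of the ladder:
Ladder weight 29×9.8 = 284.2 N acts at 2.45 m along the ladder; its horizontal arm is 2.45·cos66° = 0.9965 m → τ = 283.2 N·m clockwise.
Wall normal N acts horizontally at the top; its moment arm is the height L sinθ = 4.9·sin66° = 4.476 m, counterclockwise.
Στ = 0 ⇒ N × 4.476 = 283.2 ⇒ N = 63.3 N.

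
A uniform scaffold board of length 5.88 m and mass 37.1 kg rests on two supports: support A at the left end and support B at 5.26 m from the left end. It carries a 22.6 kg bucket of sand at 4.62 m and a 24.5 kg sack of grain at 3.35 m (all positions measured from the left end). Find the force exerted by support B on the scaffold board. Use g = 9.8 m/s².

About support A:
Beam weight: 37.1 × 9.8 = 363.6 N down at 2.94 m → arm 2.94 m, τ = 363.6 × 2.94 = 1069 N·m clockwise.
Bucket of sand: 22.6 × 9.8 = 221.5 N down at 4.62 m → arm 4.62 m, τ = 221.5 × 4.62 = 1023 N·m clockwise.
Sack of grain: 24.5 × 9.8 = 240.1 N down at 3.35 m → arm 3.35 m, τ = 240.1 × 3.35 = 804.3 N·m clockwise.
Net load moment about support A = 2896 N·m clockwise.
Reaction R at support B is upward at 5.26 m, arm 5.26 m → moment R × 5.26 counterclockwise.
For rotational equilibrium, R × 5.26 = 2896, so R = 551 N.

R_B ≈ 551 N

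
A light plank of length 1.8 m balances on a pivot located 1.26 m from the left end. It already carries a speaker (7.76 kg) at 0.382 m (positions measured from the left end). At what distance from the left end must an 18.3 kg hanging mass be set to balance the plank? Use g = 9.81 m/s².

x ≈ 1.63 m from the left end

Taking torques about the pivot (at 1.26 m from the left end):
Speaker: 7.76 × 9.81 = 76.13 N down at 0.382 m → arm 0.878 m, τ = 76.13 × 0.878 = 66.84 N·m counterclockwise.
Net moment of existing loads = 66.84 N·m counterclockwise.
The hanging mass weighs 18.3 × 9.81 = 179.5 N and must supply an equal clockwise moment, so its lever arm about the pivot is 66.84 / 179.5 = 0.372 m.
That puts it at 1.26 + 0.372 = 1.63 m from the left end.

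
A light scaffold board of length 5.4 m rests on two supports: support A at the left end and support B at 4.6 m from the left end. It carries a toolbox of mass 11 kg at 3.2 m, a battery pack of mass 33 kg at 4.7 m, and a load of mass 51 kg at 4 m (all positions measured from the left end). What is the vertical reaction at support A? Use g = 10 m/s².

R_A ≈ 92.8 N

Sum moments about support B (its reaction then has zero moment arm).
Toolbox: 11 × 10 = 110 N down at 3.2 m → arm 1.4 m, τ = 110 × 1.4 = 154 N·m counterclockwise.
Battery pack: 33 × 10 = 330 N down at 4.7 m → arm 0.1 m, τ = 330 × 0.1 = 33 N·m clockwise.
Load: 51 × 10 = 510 N down at 4 m → arm 0.6 m, τ = 510 × 0.6 = 306 N·m counterclockwise.
Net load moment about support B = 427 N·m counterclockwise.
Reaction R at support A is upward at 0 m, arm 4.6 m → moment R × 4.6 clockwise.
Στ = 0 ⇒ R × 4.6 = 427 ⇒ R = 92.8 N.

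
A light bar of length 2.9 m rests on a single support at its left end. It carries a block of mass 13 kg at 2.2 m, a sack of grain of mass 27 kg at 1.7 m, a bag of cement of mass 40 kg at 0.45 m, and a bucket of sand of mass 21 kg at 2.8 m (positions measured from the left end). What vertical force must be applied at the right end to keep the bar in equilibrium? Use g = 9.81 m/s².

About the left end:
Block: 13 × 9.81 = 127.5 N down at 2.2 m → arm 2.2 m, τ = 127.5 × 2.2 = 280.5 N·m clockwise.
Sack of grain: 27 × 9.81 = 264.9 N down at 1.7 m → arm 1.7 m, τ = 264.9 × 1.7 = 450.3 N·m clockwise.
Bag of cement: 40 × 9.81 = 392.4 N down at 0.45 m → arm 0.45 m, τ = 392.4 × 0.45 = 176.6 N·m clockwise.
Bucket of sand: 21 × 9.81 = 206 N down at 2.8 m → arm 2.8 m, τ = 206 × 2.8 = 576.8 N·m clockwise.
Net moment of the loads = 1484 N·m clockwise.
The upward force F acts at the right end, arm 2.9 m, giving F × 2.9 counterclockwise.
For rotational equilibrium, F × 2.9 = 1484, so F = 1484 / 2.9 = 512 N.

F ≈ 512 N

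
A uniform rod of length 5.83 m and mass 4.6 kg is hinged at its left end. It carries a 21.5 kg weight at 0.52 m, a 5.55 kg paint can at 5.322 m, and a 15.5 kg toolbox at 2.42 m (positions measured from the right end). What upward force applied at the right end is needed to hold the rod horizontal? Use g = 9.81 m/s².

F ≈ 308 N

Take moments about the left end.
Beam weight: 4.6 × 9.81 = 45.13 N down at 2.915 m → arm 2.915 m, τ = 45.13 × 2.915 = 131.6 N·m clockwise.
Weight: 21.5 × 9.81 = 210.9 N down at 0.52 m → arm 5.31 m, τ = 210.9 × 5.31 = 1120 N·m clockwise.
Paint can: 5.55 × 9.81 = 54.45 N down at 5.322 m → arm 0.508 m, τ = 54.45 × 0.508 = 27.66 N·m clockwise.
Toolbox: 15.5 × 9.81 = 152.1 N down at 2.42 m → arm 3.41 m, τ = 152.1 × 3.41 = 518.7 N·m clockwise.
Net moment of the loads = 1798 N·m clockwise.
The upward force F acts at the right end, arm 5.83 m, giving F × 5.83 counterclockwise.
Setting net torque to zero: F × 5.83 = 1798 → F = 1798 / 5.83 = 308 N.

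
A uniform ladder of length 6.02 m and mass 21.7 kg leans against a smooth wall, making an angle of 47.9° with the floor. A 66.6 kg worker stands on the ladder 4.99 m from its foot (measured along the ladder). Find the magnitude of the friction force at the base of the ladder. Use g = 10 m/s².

f ≈ 597 N

Sum moments about the foot of the ladder (the floor normal and friction both act there and drop out).
Ladder weight 21.7×10 = 217 N acts at 3.01 m along the ladder; its horizontal arm is 3.01·cos47.9° = 2.018 m → τ = 437.9 N·m clockwise.
Worker: 66.6×10 = 666 N at 4.99 m → arm 3.345 m → τ = 2228 N·m clockwise.
Wall normal N acts horizontally at the top; its moment arm is the height L sinθ = 6.02·sin47.9° = 4.467 m, counterclockwise.
Στ = 0 ⇒ N × 4.467 = 2666 ⇒ N = 597 N.
ΣFx = 0: friction at the foot balances the wall's push, so f = N_wall = 597 N.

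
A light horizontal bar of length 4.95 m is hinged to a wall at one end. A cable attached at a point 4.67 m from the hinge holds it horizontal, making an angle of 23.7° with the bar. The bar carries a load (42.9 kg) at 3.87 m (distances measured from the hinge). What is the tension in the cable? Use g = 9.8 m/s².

Choose the hinge as the axis so the unknown hinge reaction has zero arm there.
Load: 42.9 × 9.8 = 420.4 N down at 3.87 m → arm 3.87 m, τ = 420.4 × 3.87 = 1627 N·m clockwise.
Total clockwise load moment = 1627 N·m.
The cable tension T acts at 4.67 m; only its component perpendicular to the bar, T sinθ, produces torque. sin 23.7° = 0.4019.
Balancing moments: T × 4.67 × 0.4019 = 1627, giving T = 1627 / 1.877 = 867 N.

T ≈ 867 N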